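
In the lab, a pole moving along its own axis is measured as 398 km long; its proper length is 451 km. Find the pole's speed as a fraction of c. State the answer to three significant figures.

0.470c

Length contraction gives γ = L₀/L = 451/398 = 1.1332.
β = √(1 − 1/γ²) = √0.22127 = 0.470.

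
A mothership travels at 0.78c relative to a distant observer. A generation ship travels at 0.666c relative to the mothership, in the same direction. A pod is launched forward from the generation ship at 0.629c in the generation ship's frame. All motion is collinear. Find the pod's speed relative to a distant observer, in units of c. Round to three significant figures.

Compose velocities in two stages. Stage 1 (into S'): u₁ = (0.629+0.666)/(1+0.629×0.666) = 0.91267.
Stage 2 (into S): u = (0.91267+0.78)/(1+0.91267×0.78) = 0.98878, so the speed is 0.989c.

0.989c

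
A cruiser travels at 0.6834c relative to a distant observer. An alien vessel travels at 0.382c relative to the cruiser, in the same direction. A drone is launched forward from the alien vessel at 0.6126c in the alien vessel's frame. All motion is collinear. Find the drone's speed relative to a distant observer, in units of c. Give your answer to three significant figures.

0.960c

First combine the drone and alien vessel (S''→S'): u₁ = (0.6126 + 0.382)/(1 + 0.6126×0.382) = 0.9946/1.2340132 = 0.80599.
Then combine with the cruiser (S'→S): u = (0.80599 + 0.6834)/(1 + 0.80599×0.6834) = 1.48939/1.550813566 = 0.96039.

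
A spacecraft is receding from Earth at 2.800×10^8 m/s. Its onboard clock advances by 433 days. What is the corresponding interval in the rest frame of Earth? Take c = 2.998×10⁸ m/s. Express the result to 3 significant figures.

β = v/c = (2.800×10^8 m/s)/(2.998×10⁸ m/s) = 0.933956.
With β = 0.933956, γ = 1/√(1 − 0.933956²) = 1/√0.1277262 = 2.7981.
Time dilation: Δt = γ·Δτ = 2.7981 × 433 = 1210 days.

1210 days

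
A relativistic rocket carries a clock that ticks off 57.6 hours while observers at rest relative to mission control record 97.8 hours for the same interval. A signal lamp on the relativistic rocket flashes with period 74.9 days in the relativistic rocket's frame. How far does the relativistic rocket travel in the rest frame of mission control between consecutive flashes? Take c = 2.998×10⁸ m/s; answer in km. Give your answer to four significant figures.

2.662×10^12 km

γ = Δt/Δτ = 97.8/57.6 = 1.69792.
β = √(1 − 1/γ²) = 0.80817. Lab-frame period = γτ = 1.69792×74.9 days = 127.17 days. Distance = βc × γτ = 0.80817 × 2.998×10⁸ m/s × 10987488 s = 2.6622×10^15 m = 2.662×10^12 km.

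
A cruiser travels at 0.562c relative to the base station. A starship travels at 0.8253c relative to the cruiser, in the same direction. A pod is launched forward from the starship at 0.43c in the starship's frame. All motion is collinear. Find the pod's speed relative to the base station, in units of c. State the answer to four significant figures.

0.9788c

First combine the pod and starship (S''→S'): u₁ = (0.43 + 0.8253)/(1 + 0.43×0.8253) = 1.2553/1.354879 = 0.9265.
Then combine with the cruiser (S'→S): u = (0.9265 + 0.562)/(1 + 0.9265×0.562) = 1.4885/1.520693 = 0.97883.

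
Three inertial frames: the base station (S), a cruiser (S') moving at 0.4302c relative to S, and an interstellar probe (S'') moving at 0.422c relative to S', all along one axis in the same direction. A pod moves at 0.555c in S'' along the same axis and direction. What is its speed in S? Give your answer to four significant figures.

0.9114c

Apply u = (u'+v)/(1+u'v) twice. Pod in the cruiser frame: (0.555+0.422)/(1+0.555·0.422) = 0.977/1.23421 = 0.7916c.
That velocity, transformed to the rest frame of the base station: (0.7916+0.4302)/(1+0.7916·0.4302) = 1.2218/1.34054632 = 0.91142c.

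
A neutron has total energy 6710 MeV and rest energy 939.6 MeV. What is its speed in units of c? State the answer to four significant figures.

0.9901c

Total energy E = γmc² gives γ = 6710/939.6 = 7.1413.
Hence β = √(1 − 1/γ²) = √(1 − 0.0196085) = √0.9803915 = 0.9901.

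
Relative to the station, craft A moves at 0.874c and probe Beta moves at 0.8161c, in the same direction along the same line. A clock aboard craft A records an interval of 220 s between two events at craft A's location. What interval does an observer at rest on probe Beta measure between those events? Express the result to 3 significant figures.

Speed of craft A in probe Beta's frame: u = (v_A − v_B)/(1 − v_A v_B/c²) = (0.874 − 0.8161)/(1 − 0.874×0.8161) = 0.0579/0.2867286 = 0.20193; |u| = 0.20193c.
γ for this relative speed: γ = 1/√(1 − 0.0407757) = 1.021.
The clock on craft A records proper time, so probe Beta measures Δt = γΔτ = 1.021 × 220 = 225 s.

225 s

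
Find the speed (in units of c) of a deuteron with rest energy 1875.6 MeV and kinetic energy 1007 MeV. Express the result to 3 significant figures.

γ = 1 + K/(mc²) = 1 + 1007/1875.6 = 1.5369.
β = √(1 − 1/γ²) = √(1 − 0.423359) = √0.576641 = 0.759.

0.759c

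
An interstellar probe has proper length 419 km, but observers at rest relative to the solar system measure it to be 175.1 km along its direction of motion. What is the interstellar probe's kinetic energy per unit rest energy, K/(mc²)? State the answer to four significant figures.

γ = L₀/L = 419/175.1 = 2.39292.
Since K = (γ−1)mc², K/(mc²) = 2.39292 − 1 = 1.393.

1.393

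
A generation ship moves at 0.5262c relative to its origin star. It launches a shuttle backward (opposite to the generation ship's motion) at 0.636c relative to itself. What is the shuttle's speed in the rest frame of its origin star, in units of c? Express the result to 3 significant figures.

0.165c

In units of c, u = (u' + v)/(1 + u'v) with u' = −0.636 and v = 0.5262.
Numerator: −0.636 + 0.5262 = −0.1098. Denominator: 1 + (−0.636)(0.5262) = 0.6653368.
u = −0.1098/0.6653368 = −0.16503, so the speed is 0.165c.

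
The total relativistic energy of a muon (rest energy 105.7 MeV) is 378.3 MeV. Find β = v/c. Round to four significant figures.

γ = E/(mc²) = 378.3/105.7 = 3.579.
β = √(1 − 1/γ²) = √(1 − 0.0780686) = √0.9219314 = 0.9602.

0.9602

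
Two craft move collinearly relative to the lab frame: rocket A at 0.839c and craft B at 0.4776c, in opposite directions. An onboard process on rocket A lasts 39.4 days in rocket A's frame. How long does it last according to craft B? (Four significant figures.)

115.4 days

Transform rocket A's velocity into craft B's frame: (0.839 + 0.4776)/(1 + 0.839·0.4776) = 1.3166/1.4007064, so the relative speed is 0.93995c.
γ for this relative speed: γ = 1/√(1 − 0.883506) = 2.9299.
Rocket A's interval is proper; time dilation gives Δt_B = γΔτ = 2.9299 × 39.4 days = 115.4 days.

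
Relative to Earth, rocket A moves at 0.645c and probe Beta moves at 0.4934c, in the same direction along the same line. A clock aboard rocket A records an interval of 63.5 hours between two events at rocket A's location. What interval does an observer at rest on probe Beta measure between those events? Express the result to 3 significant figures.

Speed of rocket A in probe Beta's frame: u = (v_A − v_B)/(1 − v_A v_B/c²) = (0.645 − 0.4934)/(1 − 0.645×0.4934) = 0.1516/0.681757 = 0.22237; |u| = 0.22237c.
At |u| = 0.22237c, γ = (1 − 0.0494484)^(−1/2) = 1.0257.
The clock on rocket A records proper time, so probe Beta measures Δt = γΔτ = 1.0257 × 63.5 = 65.1 hours.

65.1 hours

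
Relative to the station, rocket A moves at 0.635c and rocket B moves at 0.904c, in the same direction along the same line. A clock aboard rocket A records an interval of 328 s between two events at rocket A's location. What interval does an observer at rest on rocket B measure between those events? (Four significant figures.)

423.0 s

Transform rocket A's velocity into rocket B's frame: (0.635 − 0.904)/(1 − 0.635·0.904) = −0.269/0.42596, so the relative speed is 0.63151c.
γ for this relative speed: γ = 1/√(1 − 0.398805) = 1.2897.
The clock on rocket A records proper time, so rocket B measures Δt = γΔτ = 1.2897 × 328 = 423.0 s.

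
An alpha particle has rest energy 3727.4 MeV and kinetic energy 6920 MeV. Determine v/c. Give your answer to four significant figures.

K = (γ−1)mc², so γ = 1 + 6920/3727.4 = 2.8565.
Then v/c = √(1 − γ⁻²) = √(1 − 0.122555) = √0.877445 = 0.9367.

0.9367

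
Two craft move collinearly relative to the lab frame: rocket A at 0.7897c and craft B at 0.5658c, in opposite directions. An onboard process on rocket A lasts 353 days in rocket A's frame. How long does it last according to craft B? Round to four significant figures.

Speed of rocket A in craft B's frame: u = (v_A + v_B)/(1 + v_A v_B/c²) = (0.7897 + 0.5658)/(1 + 0.7897×0.5658) = 1.3555/1.44681226 = 0.93689; |u| = 0.93689c.
At |u| = 0.93689c, γ = (1 − 0.877763)^(−1/2) = 2.8602.
The clock on rocket A records proper time, so craft B measures Δt = γΔτ = 2.8602 × 353 = 1010 days.

1010 days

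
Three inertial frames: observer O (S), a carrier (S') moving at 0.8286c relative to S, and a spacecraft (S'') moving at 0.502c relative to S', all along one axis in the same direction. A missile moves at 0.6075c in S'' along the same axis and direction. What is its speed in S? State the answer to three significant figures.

First combine the missile and spacecraft (S''→S'): u₁ = (0.6075 + 0.502)/(1 + 0.6075×0.502) = 1.1095/1.304965 = 0.85021.
Then combine with the carrier (S'→S): u = (0.85021 + 0.8286)/(1 + 0.85021×0.8286) = 1.67881/1.704484006 = 0.98494.

0.985c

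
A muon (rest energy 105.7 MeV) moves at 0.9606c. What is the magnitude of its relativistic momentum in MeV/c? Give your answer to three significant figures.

γ = 1/√(1 − β²) = 1/√(1 − 0.92275236) = 1/√0.07724764 = 1/0.277935 = 3.598.
Momentum: p = γβ·mc = 3.598 × 0.9606 × 105.7 MeV/c = 365 MeV/c.

365 MeV/c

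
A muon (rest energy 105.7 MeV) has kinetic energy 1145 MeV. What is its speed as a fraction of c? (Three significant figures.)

0.996c

γ = 1 + K/(mc²) = 1 + 1145/105.7 = 11.833.
β = √(1 − 1/γ²) = √(1 − 0.00714184) = √0.99285816 = 0.996.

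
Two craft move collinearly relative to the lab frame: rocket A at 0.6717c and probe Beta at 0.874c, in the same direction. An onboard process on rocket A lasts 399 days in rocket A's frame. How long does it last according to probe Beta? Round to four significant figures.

Speed of rocket A in probe Beta's frame: u = (v_A − v_B)/(1 − v_A v_B/c²) = (0.6717 − 0.874)/(1 − 0.6717×0.874) = −0.2023/0.4129342 = −0.48991; |u| = 0.48991c.
γ for this relative speed: γ = 1/√(1 − 0.240012) = 1.1471.
The clock on rocket A records proper time, so probe Beta measures Δt = γΔτ = 1.1471 × 399 = 457.7 days.

457.7 days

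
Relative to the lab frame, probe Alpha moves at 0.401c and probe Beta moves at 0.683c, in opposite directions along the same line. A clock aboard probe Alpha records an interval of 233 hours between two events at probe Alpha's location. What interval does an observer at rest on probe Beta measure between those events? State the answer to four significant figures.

443.6 hours

The velocity of probe Alpha relative to probe Beta is (0.401 + 0.683)c / (1 + 0.401×0.683) = 0.85094c; relative speed 0.85094c.
γ for this relative speed: γ = 1/√(1 − 0.724099) = 1.9038.
Probe Alpha's interval is proper; time dilation gives Δt_B = γΔτ = 1.9038 × 233 hours = 443.6 hours.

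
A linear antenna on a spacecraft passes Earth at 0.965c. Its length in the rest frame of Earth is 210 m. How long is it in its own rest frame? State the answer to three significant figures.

With β = 0.965, γ = 1/√(1 − 0.965²) = 1/√0.068775 = 3.8132.
Proper length: L₀ = γ·L = 3.8132 × 210 = 801 m.

801 m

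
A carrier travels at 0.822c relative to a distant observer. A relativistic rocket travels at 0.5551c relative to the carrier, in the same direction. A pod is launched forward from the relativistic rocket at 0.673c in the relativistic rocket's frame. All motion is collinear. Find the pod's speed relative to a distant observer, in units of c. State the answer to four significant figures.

0.9891c

First combine the pod and relativistic rocket (S''→S'): u₁ = (0.673 + 0.5551)/(1 + 0.673×0.5551) = 1.2281/1.3735823 = 0.89409.
Then combine with the carrier (S'→S): u = (0.89409 + 0.822)/(1 + 0.89409×0.822) = 1.71609/1.73494198 = 0.98913.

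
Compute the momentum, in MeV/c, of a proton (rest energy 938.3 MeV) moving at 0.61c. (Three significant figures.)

γ = 1/√(1 − β²) = 1/√(1 − 0.3721) = 1/√0.6279 = 1/0.792401 = 1.262.
Momentum: p = γβ·mc = 1.262 × 0.61 × 938.3 MeV/c = 722 MeV/c.

722 MeV/c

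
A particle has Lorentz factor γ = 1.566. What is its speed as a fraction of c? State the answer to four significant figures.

0.7696c

β = √(1 − 1/γ²) = √(1 − 1/2.452356) = √0.592229 = 0.7696.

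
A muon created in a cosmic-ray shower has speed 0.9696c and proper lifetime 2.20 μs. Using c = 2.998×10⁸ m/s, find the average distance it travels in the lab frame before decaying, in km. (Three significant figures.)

2.61 km

Lorentz factor: γ = (1 − 0.94012416)^(−1/2) = 4.0867.
Lab-frame lifetime: Δt = γτ = 4.0867 × 2.20 μs = 8.9907 μs.
Distance: d = vΔt = 0.9696 × 2.998×10⁸ m/s × 8.9907×10^-6 s = 2610 m = 2.61 km.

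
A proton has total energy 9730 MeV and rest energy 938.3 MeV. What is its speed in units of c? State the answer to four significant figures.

Total energy E = γmc² gives γ = 9730/938.3 = 10.37.
Hence β = √(1 − 1/γ²) = √(1 − 0.00929913) = √0.99070087 = 0.9953.

0.9953c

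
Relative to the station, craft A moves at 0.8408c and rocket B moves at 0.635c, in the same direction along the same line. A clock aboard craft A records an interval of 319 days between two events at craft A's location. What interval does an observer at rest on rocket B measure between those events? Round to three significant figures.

Speed of craft A in rocket B's frame: u = (v_A − v_B)/(1 − v_A v_B/c²) = (0.8408 − 0.635)/(1 − 0.8408×0.635) = 0.2058/0.466092 = 0.44154; |u| = 0.44154c.
At |u| = 0.44154c, γ = (1 − 0.194958)^(−1/2) = 1.1145.
Craft A's interval is proper; time dilation gives Δt_B = γΔτ = 1.1145 × 319 days = 356 days.

356 days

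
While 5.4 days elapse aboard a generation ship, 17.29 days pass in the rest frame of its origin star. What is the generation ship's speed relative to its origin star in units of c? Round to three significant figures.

γ = Δt/Δτ = 17.29/5.4 = 3.2019.
β = √(1 − 1/γ²) = √(1 − 0.0975404) = √0.9024596 = 0.950.

0.950c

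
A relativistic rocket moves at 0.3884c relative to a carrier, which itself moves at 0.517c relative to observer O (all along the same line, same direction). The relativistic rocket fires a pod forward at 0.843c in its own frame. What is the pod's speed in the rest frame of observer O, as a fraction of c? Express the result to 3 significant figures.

Apply u = (u'+v)/(1+u'v) twice. Pod in the carrier frame: (0.843+0.3884)/(1+0.843·0.3884) = 1.2314/1.3274212 = 0.92766c.
That velocity, transformed to the rest frame of observer O: (0.92766+0.517)/(1+0.92766·0.517) = 1.44466/1.47960022 = 0.97639c.

0.976c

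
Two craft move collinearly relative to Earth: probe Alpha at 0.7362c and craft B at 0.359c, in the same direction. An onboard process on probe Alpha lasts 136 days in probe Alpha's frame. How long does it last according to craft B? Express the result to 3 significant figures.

158 days

Transform probe Alpha's velocity into craft B's frame: (0.7362 − 0.359)/(1 − 0.7362·0.359) = 0.3772/0.7357042, so the relative speed is 0.51271c.
At |u| = 0.51271c, γ = (1 − 0.262872)^(−1/2) = 1.1647.
Probe Alpha's interval is proper; time dilation gives Δt_B = γΔτ = 1.1647 × 136 days = 158 days.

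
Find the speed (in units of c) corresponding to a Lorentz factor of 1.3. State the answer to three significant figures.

β = √(1 − 1/γ²) = √(1 − 1/1.69) = √0.408284 = 0.639.

0.639c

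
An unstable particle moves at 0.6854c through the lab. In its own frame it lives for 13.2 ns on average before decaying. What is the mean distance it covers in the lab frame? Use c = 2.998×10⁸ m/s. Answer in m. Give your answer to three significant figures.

Lorentz factor: γ = (1 − 0.46977316)^(−1/2) = 1.3733.
Lab-frame lifetime: Δt = γτ = 1.3733 × 13.2 ns = 18.128 ns.
Distance: d = vΔt = 0.6854 × 2.998×10⁸ m/s × 1.8128×10^-8 s = 3.72 m.

3.72 m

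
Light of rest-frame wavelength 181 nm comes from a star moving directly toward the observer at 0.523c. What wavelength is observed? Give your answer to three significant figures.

101 nm

Relativistic Doppler for wavelength: λ_obs = λ_src · √((1−β)/(1+β)).
With β = 0.523: factor = √(0.477/1.523) = 0.55964.
λ_obs = 181 × 0.55964 = 101 nm.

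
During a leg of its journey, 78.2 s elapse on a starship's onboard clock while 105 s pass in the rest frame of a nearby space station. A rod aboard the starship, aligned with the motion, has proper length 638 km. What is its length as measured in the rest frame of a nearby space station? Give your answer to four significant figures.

475.2 km

γ = Δt/Δτ = 105/78.2 = 1.34271.
The rod contracts by the same γ: 638 km / 1.34271 = 475.2 km.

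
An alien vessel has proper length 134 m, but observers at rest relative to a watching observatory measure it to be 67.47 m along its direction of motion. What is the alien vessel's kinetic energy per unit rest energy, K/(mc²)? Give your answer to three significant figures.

γ = L₀/L = 134/67.47 = 1.98607.
K/(mc²) = γ − 1 = 1.98607 − 1 = 0.986.

0.986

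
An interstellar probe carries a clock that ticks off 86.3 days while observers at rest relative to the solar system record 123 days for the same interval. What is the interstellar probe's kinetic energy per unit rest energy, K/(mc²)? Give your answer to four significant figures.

0.4253

From Δt = γΔτ: γ = 123/86.3 = 1.42526.
Since K = (γ−1)mc², K/(mc²) = 1.42526 − 1 = 0.4253.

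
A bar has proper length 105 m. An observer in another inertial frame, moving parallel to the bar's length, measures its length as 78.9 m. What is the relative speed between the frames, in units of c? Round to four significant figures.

0.6598c

Length contraction gives γ = L₀/L = 105/78.9 = 1.3308.
β = √(1 − 1/γ²) = √0.435356 = 0.6598.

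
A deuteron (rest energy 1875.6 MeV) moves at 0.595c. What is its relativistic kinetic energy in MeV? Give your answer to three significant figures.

458 MeV

With β = 0.595, γ = 1/√(1 − 0.595²) = 1/√0.645975 = 1.24421.
Kinetic energy: K = (γ − 1)mc² = (1.24421 − 1) × 1875.6 MeV = 0.24421 × 1875.6 = 458 MeV.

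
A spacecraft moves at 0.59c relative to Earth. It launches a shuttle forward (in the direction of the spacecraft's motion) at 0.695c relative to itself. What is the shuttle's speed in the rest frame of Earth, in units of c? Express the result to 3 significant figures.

0.911c

In units of c, u = (u' + v)/(1 + u'v) with u' = 0.695 and v = 0.59.
Numerator: 0.695 + 0.59 = 1.285. Denominator: 1 + (0.695)(0.59) = 1.41005.
u = 1.285/1.41005 = 0.91132, so the speed is 0.911c.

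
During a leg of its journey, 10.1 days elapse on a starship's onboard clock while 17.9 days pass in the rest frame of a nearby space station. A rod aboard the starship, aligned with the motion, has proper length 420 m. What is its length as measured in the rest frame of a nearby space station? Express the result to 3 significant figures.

γ = Δt/Δτ = 17.9/10.1 = 1.77228.
The rod contracts by the same γ: 420 m / 1.77228 = 237 m.

237 m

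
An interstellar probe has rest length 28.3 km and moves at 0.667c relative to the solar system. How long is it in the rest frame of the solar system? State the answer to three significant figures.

21.1 km

γ = 1/√(1 − β²) = 1/√(1 − 0.444889) = 1/√0.555111 = 1/0.745058 = 1.3422.
Length contraction: L = L₀/γ = 28.3/1.3422 = 21.1 km.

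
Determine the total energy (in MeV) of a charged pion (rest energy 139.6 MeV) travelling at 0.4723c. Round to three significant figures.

γ = 1/√(1 − β²) = 1/√(1 − 0.22306729) = 1/√0.77693271 = 1/0.881438 = 1.1345.
Total energy: E = γmc² = 1.1345 × 139.6 MeV = 158 MeV.

158 MeV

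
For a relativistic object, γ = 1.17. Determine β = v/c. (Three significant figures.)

0.519

β = √(1 − 1/γ²) = √(1 − 1/1.3689) = √0.269486 = 0.519.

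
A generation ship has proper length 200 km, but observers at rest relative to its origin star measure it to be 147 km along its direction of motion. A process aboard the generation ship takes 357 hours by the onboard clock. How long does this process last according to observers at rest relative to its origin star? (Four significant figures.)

485.7 hours

γ = L₀/L = 200/147 = 1.36054.
The same γ dilates the second interval: 1.36054 × 357 hours = 485.7 hours.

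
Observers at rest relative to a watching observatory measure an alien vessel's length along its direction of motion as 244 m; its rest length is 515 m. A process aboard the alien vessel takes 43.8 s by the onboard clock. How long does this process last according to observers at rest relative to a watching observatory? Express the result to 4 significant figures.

Length contraction gives γ = L₀/L = 515/244 = 2.11066.
The same γ dilates the second interval: 2.11066 × 43.8 s = 92.45 s.

92.45 s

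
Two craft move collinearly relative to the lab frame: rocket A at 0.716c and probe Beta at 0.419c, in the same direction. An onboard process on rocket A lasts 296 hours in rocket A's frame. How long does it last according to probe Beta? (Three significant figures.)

Transform rocket A's velocity into probe Beta's frame: (0.716 − 0.419)/(1 − 0.716·0.419) = 0.297/0.699996, so the relative speed is 0.42429c.
At |u| = 0.42429c, γ = (1 − 0.180022)^(−1/2) = 1.1043.
Rocket A's interval is proper; time dilation gives Δt_B = γΔτ = 1.1043 × 296 hours = 327 hours.

327 hours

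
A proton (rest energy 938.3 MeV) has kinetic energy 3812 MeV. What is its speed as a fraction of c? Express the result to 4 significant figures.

K = (γ−1)mc², so γ = 1 + 3812/938.3 = 5.0627.
Then v/c = √(1 − γ⁻²) = √(1 − 0.0390154) = √0.9609846 = 0.9803.

0.9803c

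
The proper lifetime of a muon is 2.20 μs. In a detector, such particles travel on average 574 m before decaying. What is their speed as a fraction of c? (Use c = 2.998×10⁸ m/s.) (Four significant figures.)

d = βγcτ ⇒ βγ = d/(cτ) = 574.0 m / (659.56 m) = 0.87028.
β = (βγ)/√(1+(βγ)²) = 0.87028/√1.757387 = 0.6565.

0.6565c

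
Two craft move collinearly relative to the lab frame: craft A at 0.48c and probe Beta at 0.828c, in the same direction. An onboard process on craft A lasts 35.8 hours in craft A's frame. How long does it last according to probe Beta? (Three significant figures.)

43.9 hours

The velocity of craft A relative to probe Beta is (0.48 − 0.828)c / (1 − 0.48×0.828) = −0.57754c; relative speed 0.57754c.
γ for this relative speed: γ = 1/√(1 − 0.333552) = 1.2249.
The clock on craft A records proper time, so probe Beta measures Δt = γΔτ = 1.2249 × 35.8 = 43.9 hours.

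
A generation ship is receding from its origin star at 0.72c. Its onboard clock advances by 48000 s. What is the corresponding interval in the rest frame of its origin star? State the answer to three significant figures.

Lorentz factor: γ = (1 − 0.5184)^(−1/2) = 1.441.
Time dilation: Δt = γ·Δτ = 1.441 × 48000 = 69200 s.

69200 s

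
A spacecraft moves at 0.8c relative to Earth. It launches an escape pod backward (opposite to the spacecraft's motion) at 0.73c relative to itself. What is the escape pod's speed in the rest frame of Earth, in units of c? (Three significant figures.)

Relativistic velocity addition: u = (u' + v)/(1 + u'v/c²), with u' = −0.73c and v = 0.8c.
Numerator: −0.73 + 0.8 = 0.07. Denominator: 1 + (−0.73)(0.8) = 0.416.
u = 0.07/0.416 = 0.16827, so the speed is 0.168c.

0.168c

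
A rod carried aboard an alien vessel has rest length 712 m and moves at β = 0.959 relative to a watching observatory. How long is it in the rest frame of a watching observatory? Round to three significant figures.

202 m

Lorentz factor: γ = (1 − 0.919681)^(−1/2) = 3.5285.
Along the direction of motion the measured length is L₀/γ = 712/3.5285 = 202 m.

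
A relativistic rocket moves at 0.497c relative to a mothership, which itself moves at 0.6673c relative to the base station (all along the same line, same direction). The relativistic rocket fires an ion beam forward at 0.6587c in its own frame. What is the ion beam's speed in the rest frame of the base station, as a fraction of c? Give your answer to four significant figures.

First combine the ion beam and relativistic rocket (S''→S'): u₁ = (0.6587 + 0.497)/(1 + 0.6587×0.497) = 1.1557/1.3273739 = 0.87067.
Then combine with the mothership (S'→S): u = (0.87067 + 0.6673)/(1 + 0.87067×0.6673) = 1.53797/1.580998091 = 0.97278.

0.9728c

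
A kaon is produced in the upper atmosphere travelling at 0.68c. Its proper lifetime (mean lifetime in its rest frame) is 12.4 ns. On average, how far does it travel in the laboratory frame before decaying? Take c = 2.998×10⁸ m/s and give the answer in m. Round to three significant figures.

γ = 1/√(1 − β²) = 1/√(1 − 0.4624) = 1/√0.5376 = 1/0.733212 = 1.3639.
Lab-frame lifetime: Δt = γτ = 1.3639 × 12.4 ns = 16.912 ns.
Distance: d = vΔt = 0.68 × 2.998×10⁸ m/s × 1.6912×10^-8 s = 3.45 m.

3.45 m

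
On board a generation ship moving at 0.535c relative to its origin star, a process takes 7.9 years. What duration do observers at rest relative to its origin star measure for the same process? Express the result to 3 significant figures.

9.35 years

With β = 0.535, γ = 1/√(1 − 0.535²) = 1/√0.713775 = 1.1836.
The onboard clock measures proper time, so the interval in the rest frame of its origin star is dilated: Δt = γ·Δτ = 1.1836 × 7.9 years = 9.35 years.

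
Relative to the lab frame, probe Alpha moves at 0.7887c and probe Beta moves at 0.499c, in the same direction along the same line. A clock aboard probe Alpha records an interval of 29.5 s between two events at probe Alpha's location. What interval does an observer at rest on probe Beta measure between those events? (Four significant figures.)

33.58 s

Transform probe Alpha's velocity into probe Beta's frame: (0.7887 − 0.499)/(1 − 0.7887·0.499) = 0.2897/0.6064387, so the relative speed is 0.47771c.
γ for this relative speed: γ = 1/√(1 − 0.228207) = 1.1383.
Probe Alpha's interval is proper; time dilation gives Δt_B = γΔτ = 1.1383 × 29.5 s = 33.58 s.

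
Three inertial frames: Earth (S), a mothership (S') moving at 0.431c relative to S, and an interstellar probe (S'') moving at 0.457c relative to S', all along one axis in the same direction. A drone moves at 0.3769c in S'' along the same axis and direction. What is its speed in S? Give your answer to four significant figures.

0.8743c

First combine the drone and interstellar probe (S''→S'): u₁ = (0.3769 + 0.457)/(1 + 0.3769×0.457) = 0.8339/1.1722433 = 0.71137.
Then combine with the mothership (S'→S): u = (0.71137 + 0.431)/(1 + 0.71137×0.431) = 1.14237/1.30660047 = 0.87431.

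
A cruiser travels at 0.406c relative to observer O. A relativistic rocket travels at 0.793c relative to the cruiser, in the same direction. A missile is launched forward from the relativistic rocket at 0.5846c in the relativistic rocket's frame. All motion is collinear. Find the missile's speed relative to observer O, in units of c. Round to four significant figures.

First combine the missile and relativistic rocket (S''→S'): u₁ = (0.5846 + 0.793)/(1 + 0.5846×0.793) = 1.3776/1.4635878 = 0.94125.
Then combine with the cruiser (S'→S): u = (0.94125 + 0.406)/(1 + 0.94125×0.406) = 1.34725/1.3821475 = 0.97475.

0.9748c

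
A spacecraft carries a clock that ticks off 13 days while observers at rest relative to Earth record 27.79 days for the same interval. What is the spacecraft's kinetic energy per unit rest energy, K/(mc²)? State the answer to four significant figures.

From Δt = γΔτ: γ = 27.79/13 = 2.13769.
K/(mc²) = γ − 1 = 2.13769 − 1 = 1.138.

1.138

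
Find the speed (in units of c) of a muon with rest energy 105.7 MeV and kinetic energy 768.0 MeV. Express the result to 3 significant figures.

0.993c

K = (γ−1)mc², so γ = 1 + 768.0/105.7 = 8.2658.
Then v/c = √(1 − γ⁻²) = √(1 − 0.0146363) = √0.9853637 = 0.993.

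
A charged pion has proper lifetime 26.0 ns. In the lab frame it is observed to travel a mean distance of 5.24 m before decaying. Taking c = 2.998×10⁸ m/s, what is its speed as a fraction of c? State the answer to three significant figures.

0.558c

d = βγcτ ⇒ βγ = d/(cτ) = 5.240 m / (7.7948 m) = 0.67224.
β = (βγ)/√(1+(βγ)²) = 0.67224/√1.451907 = 0.558.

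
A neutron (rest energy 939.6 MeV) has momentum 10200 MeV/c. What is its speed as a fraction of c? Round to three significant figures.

βγ = pc/(mc²) = 10200/939.6 = 10.856.
Since γ² = 1 + (βγ)² = 118.853, γ = √118.853 = 10.902, and β = (βγ)/γ = 10.856/10.902 = 0.996.

0.996c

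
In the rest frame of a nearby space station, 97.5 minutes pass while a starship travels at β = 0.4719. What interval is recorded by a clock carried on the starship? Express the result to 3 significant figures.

86.0 minutes

With β = 0.4719, γ = 1/√(1 − 0.4719²) = 1/√0.77731039 = 1.1342.
The moving clock records proper time: Δτ = Δt/γ = 97.5/1.1342 = 86.0 minutes.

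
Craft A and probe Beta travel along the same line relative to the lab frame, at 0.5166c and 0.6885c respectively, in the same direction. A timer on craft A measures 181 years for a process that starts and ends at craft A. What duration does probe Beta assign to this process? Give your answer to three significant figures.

Speed of craft A in probe Beta's frame: u = (v_A − v_B)/(1 − v_A v_B/c²) = (0.5166 − 0.6885)/(1 − 0.5166×0.6885) = −0.1719/0.6443209 = −0.26679; |u| = 0.26679c.
At |u| = 0.26679c, γ = (1 − 0.0711769)^(−1/2) = 1.0376.
Craft A's interval is proper; time dilation gives Δt_B = γΔτ = 1.0376 × 181 years = 188 years.

188 years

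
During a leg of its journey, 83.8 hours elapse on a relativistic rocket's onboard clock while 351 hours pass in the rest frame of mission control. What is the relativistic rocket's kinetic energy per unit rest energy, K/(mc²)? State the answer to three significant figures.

From Δt = γΔτ: γ = 351/83.8 = 4.18854.
K/(mc²) = γ − 1 = 4.18854 − 1 = 3.19.

3.19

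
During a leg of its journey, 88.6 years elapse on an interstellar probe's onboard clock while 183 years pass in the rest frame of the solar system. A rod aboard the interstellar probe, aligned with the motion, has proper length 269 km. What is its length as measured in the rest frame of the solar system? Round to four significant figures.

130.2 km

From Δt = γΔτ: γ = 183/88.6 = 2.06546.
The rod contracts by the same γ: 269 km / 2.06546 = 130.2 km.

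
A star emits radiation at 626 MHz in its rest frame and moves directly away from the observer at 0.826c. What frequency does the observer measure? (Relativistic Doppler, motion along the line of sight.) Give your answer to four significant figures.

Relativistic Doppler (source moving away): f_obs = f_src · √((1−β)/(1+β)).
With β = 0.826: factor = √(0.174/1.826) = 0.30869.
f_obs = 626 × 0.30869 = 193.2 MHz.

193.2 MHz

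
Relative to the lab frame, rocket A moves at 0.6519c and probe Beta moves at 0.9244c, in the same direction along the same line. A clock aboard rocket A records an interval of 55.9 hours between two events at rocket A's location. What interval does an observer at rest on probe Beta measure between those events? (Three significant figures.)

Speed of rocket A in probe Beta's frame: u = (v_A − v_B)/(1 − v_A v_B/c²) = (0.6519 − 0.9244)/(1 − 0.6519×0.9244) = −0.2725/0.39738364 = −0.68574; |u| = 0.68574c.
γ for this relative speed: γ = 1/√(1 − 0.470239) = 1.3739.
The clock on rocket A records proper time, so probe Beta measures Δt = γΔτ = 1.3739 × 55.9 = 76.8 hours.

76.8 hours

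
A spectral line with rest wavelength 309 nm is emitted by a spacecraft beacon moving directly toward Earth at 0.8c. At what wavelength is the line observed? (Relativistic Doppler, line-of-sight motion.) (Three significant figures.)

Relativistic Doppler for wavelength: λ_obs = λ_src · √((1−β)/(1+β)).
With β = 0.8: factor = √(0.2/1.8) = 0.33333.
λ_obs = 309 × 0.33333 = 103 nm.

103 nm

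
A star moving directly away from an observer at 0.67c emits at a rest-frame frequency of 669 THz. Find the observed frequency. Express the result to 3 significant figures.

297 THz

Relativistic Doppler (source moving away): f_obs = f_src · √((1−β)/(1+β)).
With β = 0.67: factor = √(0.33/1.67) = 0.44453.
f_obs = 669 × 0.44453 = 297 THz.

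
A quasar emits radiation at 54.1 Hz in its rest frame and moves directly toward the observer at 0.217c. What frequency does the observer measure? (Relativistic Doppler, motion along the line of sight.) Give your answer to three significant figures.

67.4 Hz

Relativistic Doppler (source moving toward): f_obs = f_src · √((1+β)/(1−β)).
With β = 0.217: factor = √(1.217/0.783) = 1.2467.
f_obs = 54.1 × 1.2467 = 67.4 Hz.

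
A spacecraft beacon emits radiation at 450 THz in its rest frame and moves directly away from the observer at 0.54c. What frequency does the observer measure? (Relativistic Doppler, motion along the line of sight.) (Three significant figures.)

Relativistic Doppler (source moving away): f_obs = f_src · √((1−β)/(1+β)).
With β = 0.54: factor = √(0.46/1.54) = 0.54654.
f_obs = 450 × 0.54654 = 246 THz.

246 THz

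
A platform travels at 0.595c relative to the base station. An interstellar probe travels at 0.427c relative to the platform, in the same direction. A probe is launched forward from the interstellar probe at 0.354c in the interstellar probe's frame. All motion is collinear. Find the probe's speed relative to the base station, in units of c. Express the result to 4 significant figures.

0.9072c

First combine the probe and interstellar probe (S''→S'): u₁ = (0.354 + 0.427)/(1 + 0.354×0.427) = 0.781/1.151158 = 0.67845.
Then combine with the platform (S'→S): u = (0.67845 + 0.595)/(1 + 0.67845×0.595) = 1.27345/1.40367775 = 0.90722.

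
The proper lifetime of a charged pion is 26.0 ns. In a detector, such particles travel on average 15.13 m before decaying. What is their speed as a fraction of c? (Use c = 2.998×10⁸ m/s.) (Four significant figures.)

0.8890c

d = βγcτ ⇒ βγ = d/(cτ) = 15.13 m / (7.7948 m) = 1.941.
β = (βγ)/√(1+(βγ)²) = 1.941/√4.76748 = 0.8890.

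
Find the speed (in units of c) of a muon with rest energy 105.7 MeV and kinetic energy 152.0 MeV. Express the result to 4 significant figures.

K = (γ−1)mc², so γ = 1 + 152.0/105.7 = 2.438.
Then v/c = √(1 − γ⁻²) = √(1 − 0.168241) = √0.831759 = 0.9120.

0.9120c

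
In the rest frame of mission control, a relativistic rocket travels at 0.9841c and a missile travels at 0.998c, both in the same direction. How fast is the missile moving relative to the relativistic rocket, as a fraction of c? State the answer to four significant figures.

0.7779c

Transform to the relativistic rocket's frame: u' = (u − v)/(1 − uv/c²).
u' = (0.998 − 0.9841)/(1 − 0.998×0.9841) = 0.0139/0.0178682 = 0.77792.
Speed in the relativistic rocket's frame: 0.7779c (in the same direction).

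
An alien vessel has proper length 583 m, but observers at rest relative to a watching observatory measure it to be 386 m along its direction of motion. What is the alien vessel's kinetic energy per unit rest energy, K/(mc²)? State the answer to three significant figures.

0.510

γ = L₀/L = 583/386 = 1.51036.
Since K = (γ−1)mc², K/(mc²) = 1.51036 − 1 = 0.510.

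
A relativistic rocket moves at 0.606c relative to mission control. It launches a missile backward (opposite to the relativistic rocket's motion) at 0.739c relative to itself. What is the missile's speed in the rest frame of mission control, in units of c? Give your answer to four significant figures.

In units of c, u = (u' + v)/(1 + u'v) with u' = −0.739 and v = 0.606.
Numerator: −0.739 + 0.606 = −0.133. Denominator: 1 + (−0.739)(0.606) = 0.552166.
u = −0.133/0.552166 = −0.24087, so the speed is 0.2409c.

0.2409c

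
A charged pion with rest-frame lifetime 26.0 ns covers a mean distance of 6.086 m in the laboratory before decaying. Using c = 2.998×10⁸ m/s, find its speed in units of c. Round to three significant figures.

0.615c

d = βγcτ ⇒ βγ = d/(cτ) = 6.086 m / (7.7948 m) = 0.78078.
β = (βγ)/√(1+(βγ)²) = 0.78078/√1.609617 = 0.615.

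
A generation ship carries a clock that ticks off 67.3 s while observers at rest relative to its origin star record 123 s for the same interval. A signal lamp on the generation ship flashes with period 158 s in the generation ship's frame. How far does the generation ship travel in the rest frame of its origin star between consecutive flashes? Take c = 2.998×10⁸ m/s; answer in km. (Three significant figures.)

γ = Δt/Δτ = 123/67.3 = 1.82764.
β = √(1 − 1/γ²) = 0.83703. Lab-frame period = γτ = 1.82764×158 s = 288.77 s. Distance = βc × γτ = 0.83703 × 2.998×10⁸ m/s × 288.77 s = 7.2464×10^10 m = 7.25×10^7 km.

7.25×10^7 km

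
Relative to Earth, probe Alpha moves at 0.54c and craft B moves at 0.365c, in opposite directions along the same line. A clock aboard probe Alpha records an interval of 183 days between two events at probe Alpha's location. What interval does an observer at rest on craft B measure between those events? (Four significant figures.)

279.6 days

The velocity of probe Alpha relative to craft B is (0.54 + 0.365)c / (1 + 0.54×0.365) = 0.75599c; relative speed 0.75599c.
At |u| = 0.75599c, γ = (1 − 0.571521)^(−1/2) = 1.5277.
Probe Alpha's interval is proper; time dilation gives Δt_B = γΔτ = 1.5277 × 183 days = 279.6 days.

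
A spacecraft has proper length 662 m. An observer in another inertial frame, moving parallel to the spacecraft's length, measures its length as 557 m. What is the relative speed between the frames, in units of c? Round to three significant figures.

Length contraction gives γ = L₀/L = 662/557 = 1.1885.
β = √(1 − 1/γ²) = √0.292052 = 0.540.

0.540c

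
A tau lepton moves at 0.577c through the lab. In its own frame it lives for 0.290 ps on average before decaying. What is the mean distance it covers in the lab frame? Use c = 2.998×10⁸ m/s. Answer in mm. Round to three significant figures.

γ = 1/√(1 − β²) = 1/√(1 − 0.332929) = 1/√0.667071 = 1/0.816744 = 1.2244.
Lab-frame lifetime: Δt = γτ = 1.2244 × 0.290 ps = 0.35508 ps.
Distance: d = vΔt = 0.577 × 2.998×10⁸ m/s × 3.5508×10^-13 s = 6.14×10^-5 m = 0.0614 mm.

0.0614 mm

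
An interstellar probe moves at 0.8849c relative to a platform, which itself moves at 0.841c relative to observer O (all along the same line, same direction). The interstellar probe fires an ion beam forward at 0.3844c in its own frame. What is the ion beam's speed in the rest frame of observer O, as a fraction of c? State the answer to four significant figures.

First combine the ion beam and interstellar probe (S''→S'): u₁ = (0.3844 + 0.8849)/(1 + 0.3844×0.8849) = 1.2693/1.34015556 = 0.94713.
Then combine with the platform (S'→S): u = (0.94713 + 0.841)/(1 + 0.94713×0.841) = 1.78813/1.79653633 = 0.99532.

0.9953c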